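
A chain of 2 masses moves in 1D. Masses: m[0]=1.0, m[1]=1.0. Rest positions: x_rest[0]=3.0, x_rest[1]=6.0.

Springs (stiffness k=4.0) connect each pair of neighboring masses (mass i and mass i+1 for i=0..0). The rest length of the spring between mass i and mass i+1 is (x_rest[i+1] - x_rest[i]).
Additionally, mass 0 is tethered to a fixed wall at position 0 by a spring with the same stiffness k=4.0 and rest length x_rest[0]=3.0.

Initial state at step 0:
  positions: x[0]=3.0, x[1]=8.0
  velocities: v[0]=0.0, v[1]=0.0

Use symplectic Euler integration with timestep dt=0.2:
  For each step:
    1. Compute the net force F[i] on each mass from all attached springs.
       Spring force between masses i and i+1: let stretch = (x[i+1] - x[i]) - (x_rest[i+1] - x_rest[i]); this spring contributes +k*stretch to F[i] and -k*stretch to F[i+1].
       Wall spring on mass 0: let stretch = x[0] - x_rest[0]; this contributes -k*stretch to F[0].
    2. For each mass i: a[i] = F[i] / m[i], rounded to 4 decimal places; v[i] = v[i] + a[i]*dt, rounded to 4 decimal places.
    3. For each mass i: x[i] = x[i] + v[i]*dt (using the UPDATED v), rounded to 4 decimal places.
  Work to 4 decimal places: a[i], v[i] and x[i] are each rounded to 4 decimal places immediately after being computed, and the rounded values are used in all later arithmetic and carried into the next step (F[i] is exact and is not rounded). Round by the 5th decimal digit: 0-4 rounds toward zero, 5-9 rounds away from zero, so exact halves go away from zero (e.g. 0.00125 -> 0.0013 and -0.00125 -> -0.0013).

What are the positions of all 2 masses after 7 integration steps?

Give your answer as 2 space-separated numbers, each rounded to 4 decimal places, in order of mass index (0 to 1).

Step 0: x=[3.0000 8.0000] v=[0.0000 0.0000]
Step 1: x=[3.3200 7.6800] v=[1.6000 -1.6000]
Step 2: x=[3.8064 7.1424] v=[2.4320 -2.6880]
Step 3: x=[4.2175 6.5510] v=[2.0557 -2.9568]
Step 4: x=[4.3272 6.0663] v=[0.5485 -2.4236]
Step 5: x=[4.0228 5.7833] v=[-1.5220 -1.4149]
Step 6: x=[3.3564 5.6986] v=[-3.3318 -0.4233]
Step 7: x=[2.5278 5.7192] v=[-4.1432 0.1029]

Answer: 2.5278 5.7192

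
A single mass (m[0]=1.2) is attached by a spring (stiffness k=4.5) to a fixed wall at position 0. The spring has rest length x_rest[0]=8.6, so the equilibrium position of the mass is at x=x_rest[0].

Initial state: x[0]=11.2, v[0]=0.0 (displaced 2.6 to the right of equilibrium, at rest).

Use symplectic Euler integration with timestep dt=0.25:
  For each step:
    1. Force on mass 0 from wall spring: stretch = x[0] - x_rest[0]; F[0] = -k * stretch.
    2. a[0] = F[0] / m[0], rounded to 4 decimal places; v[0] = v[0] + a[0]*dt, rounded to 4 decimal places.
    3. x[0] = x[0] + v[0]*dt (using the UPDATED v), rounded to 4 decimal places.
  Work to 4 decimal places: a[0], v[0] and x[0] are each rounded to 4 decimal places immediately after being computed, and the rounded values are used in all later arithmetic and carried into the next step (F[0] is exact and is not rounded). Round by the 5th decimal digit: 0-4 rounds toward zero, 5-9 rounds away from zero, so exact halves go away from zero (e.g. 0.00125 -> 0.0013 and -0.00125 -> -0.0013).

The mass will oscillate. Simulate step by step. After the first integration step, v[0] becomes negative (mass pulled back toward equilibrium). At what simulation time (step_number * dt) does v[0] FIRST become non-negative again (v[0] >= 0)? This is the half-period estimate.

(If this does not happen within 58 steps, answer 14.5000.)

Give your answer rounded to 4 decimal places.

Step 0: x=[11.2000] v=[0.0000]
Step 1: x=[10.5906] v=[-2.4375]
Step 2: x=[9.5147] v=[-4.3037]
Step 3: x=[8.2244] v=[-5.1612]
Step 4: x=[7.0221] v=[-4.8091]
Step 5: x=[6.1897] v=[-3.3298]
Step 6: x=[5.9222] v=[-1.0702]
Step 7: x=[6.2823] v=[1.4403]
First v>=0 after going negative at step 7, time=1.7500

Answer: 1.7500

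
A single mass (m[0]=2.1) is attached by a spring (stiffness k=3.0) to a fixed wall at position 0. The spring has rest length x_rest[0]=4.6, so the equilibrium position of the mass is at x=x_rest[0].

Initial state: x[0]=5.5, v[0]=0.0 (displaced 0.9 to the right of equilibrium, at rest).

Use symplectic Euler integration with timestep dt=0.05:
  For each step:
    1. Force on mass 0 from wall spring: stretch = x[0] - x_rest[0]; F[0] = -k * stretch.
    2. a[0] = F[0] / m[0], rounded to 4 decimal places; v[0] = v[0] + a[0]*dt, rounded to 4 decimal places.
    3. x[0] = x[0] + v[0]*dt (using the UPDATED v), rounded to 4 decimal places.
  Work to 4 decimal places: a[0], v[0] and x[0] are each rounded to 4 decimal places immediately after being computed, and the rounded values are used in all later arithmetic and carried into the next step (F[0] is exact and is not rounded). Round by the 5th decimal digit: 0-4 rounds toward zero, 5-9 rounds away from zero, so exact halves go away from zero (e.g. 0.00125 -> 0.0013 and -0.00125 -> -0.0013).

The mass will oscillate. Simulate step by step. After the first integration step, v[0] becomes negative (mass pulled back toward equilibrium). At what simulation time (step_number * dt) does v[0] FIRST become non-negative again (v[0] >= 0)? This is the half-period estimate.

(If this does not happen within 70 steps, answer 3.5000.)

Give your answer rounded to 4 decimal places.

Answer: 2.6500

Derivation:
Step 0: x=[5.5000] v=[0.0000]
Step 1: x=[5.4968] v=[-0.0643]
Step 2: x=[5.4904] v=[-0.1284]
Step 3: x=[5.4808] v=[-0.1920]
Step 4: x=[5.4681] v=[-0.2549]
Step 5: x=[5.4523] v=[-0.3169]
Step 6: x=[5.4334] v=[-0.3778]
Step 7: x=[5.4115] v=[-0.4373]
Step 8: x=[5.3867] v=[-0.4953]
Step 9: x=[5.3591] v=[-0.5515]
Step 10: x=[5.3288] v=[-0.6057]
Step 11: x=[5.2959] v=[-0.6578]
Step 12: x=[5.2605] v=[-0.7075]
Step 13: x=[5.2228] v=[-0.7547]
Step 14: x=[5.1828] v=[-0.7992]
Step 15: x=[5.1408] v=[-0.8408]
Step 16: x=[5.0968] v=[-0.8794]
Step 17: x=[5.0511] v=[-0.9149]
Step 18: x=[5.0037] v=[-0.9471]
Step 19: x=[4.9549] v=[-0.9759]
Step 20: x=[4.9048] v=[-1.0013]
Step 21: x=[4.8536] v=[-1.0231]
Step 22: x=[4.8015] v=[-1.0412]
Step 23: x=[4.7487] v=[-1.0556]
Step 24: x=[4.6954] v=[-1.0662]
Step 25: x=[4.6418] v=[-1.0730]
Step 26: x=[4.5880] v=[-1.0760]
Step 27: x=[4.5342] v=[-1.0751]
Step 28: x=[4.4807] v=[-1.0704]
Step 29: x=[4.4276] v=[-1.0619]
Step 30: x=[4.3751] v=[-1.0496]
Step 31: x=[4.3234] v=[-1.0335]
Step 32: x=[4.2727] v=[-1.0137]
Step 33: x=[4.2232] v=[-0.9903]
Step 34: x=[4.1750] v=[-0.9634]
Step 35: x=[4.1284] v=[-0.9330]
Step 36: x=[4.0834] v=[-0.8993]
Step 37: x=[4.0403] v=[-0.8624]
Step 38: x=[3.9992] v=[-0.8224]
Step 39: x=[3.9602] v=[-0.7795]
Step 40: x=[3.9235] v=[-0.7338]
Step 41: x=[3.8892] v=[-0.6855]
Step 42: x=[3.8575] v=[-0.6347]
Step 43: x=[3.8284] v=[-0.5817]
Step 44: x=[3.8021] v=[-0.5266]
Step 45: x=[3.7786] v=[-0.4696]
Step 46: x=[3.7581] v=[-0.4109]
Step 47: x=[3.7406] v=[-0.3508]
Step 48: x=[3.7261] v=[-0.2894]
Step 49: x=[3.7148] v=[-0.2270]
Step 50: x=[3.7066] v=[-0.1638]
Step 51: x=[3.7016] v=[-0.1000]
Step 52: x=[3.6998] v=[-0.0358]
Step 53: x=[3.7012] v=[0.0285]
First v>=0 after going negative at step 53, time=2.6500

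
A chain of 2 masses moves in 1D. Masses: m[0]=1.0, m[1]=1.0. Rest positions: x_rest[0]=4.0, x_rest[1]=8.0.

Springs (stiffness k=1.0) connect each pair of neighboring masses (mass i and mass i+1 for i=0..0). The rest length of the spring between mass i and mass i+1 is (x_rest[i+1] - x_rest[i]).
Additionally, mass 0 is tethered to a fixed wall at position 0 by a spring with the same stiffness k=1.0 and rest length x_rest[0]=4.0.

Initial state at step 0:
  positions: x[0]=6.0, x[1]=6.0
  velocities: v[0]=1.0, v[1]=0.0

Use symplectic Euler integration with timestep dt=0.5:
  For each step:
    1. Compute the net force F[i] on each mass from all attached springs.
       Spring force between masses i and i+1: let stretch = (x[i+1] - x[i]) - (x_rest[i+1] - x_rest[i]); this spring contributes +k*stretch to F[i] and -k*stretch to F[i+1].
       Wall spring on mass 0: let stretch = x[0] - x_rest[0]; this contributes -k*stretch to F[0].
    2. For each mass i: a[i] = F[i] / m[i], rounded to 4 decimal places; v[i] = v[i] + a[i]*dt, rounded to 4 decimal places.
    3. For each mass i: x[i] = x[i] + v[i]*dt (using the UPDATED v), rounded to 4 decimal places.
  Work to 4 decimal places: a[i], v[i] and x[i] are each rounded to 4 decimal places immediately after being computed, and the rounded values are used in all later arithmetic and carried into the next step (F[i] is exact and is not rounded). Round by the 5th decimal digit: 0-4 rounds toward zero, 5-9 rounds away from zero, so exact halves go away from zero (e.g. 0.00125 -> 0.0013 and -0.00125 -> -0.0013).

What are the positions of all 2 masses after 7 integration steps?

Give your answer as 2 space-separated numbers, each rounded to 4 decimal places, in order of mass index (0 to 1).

Step 0: x=[6.0000 6.0000] v=[1.0000 0.0000]
Step 1: x=[5.0000 7.0000] v=[-2.0000 2.0000]
Step 2: x=[3.2500 8.5000] v=[-3.5000 3.0000]
Step 3: x=[2.0000 9.6875] v=[-2.5000 2.3750]
Step 4: x=[2.1719 9.9532] v=[0.3438 0.5313]
Step 5: x=[3.7462 9.2735] v=[3.1485 -1.3594]
Step 6: x=[5.7658 8.2120] v=[4.0391 -2.1231]
Step 7: x=[6.9555 7.5389] v=[2.3793 -1.3462]

Answer: 6.9555 7.5389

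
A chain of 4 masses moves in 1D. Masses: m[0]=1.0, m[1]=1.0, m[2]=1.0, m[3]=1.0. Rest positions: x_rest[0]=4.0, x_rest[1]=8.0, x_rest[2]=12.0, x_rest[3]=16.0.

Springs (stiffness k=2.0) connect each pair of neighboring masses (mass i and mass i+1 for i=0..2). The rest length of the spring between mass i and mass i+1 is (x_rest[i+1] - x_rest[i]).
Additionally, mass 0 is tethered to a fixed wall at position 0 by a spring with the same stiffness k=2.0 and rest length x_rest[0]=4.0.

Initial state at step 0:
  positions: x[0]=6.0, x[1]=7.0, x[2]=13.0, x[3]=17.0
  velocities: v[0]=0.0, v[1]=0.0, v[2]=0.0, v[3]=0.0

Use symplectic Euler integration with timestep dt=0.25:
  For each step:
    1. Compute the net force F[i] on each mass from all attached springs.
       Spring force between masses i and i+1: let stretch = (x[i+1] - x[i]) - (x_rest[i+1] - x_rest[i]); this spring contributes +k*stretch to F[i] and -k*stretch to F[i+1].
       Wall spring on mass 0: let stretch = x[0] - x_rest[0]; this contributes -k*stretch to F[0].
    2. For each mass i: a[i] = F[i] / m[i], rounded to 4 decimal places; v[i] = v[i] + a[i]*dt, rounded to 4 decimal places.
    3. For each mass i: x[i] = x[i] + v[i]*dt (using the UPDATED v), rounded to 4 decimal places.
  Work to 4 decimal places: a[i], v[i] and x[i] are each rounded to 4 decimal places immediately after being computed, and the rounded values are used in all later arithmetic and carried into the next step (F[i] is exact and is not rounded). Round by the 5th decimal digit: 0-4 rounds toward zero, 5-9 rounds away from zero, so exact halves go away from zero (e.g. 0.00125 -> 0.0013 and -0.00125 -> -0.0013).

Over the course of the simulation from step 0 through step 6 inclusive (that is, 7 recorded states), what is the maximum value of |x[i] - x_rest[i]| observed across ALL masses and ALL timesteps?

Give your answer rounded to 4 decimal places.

Step 0: x=[6.0000 7.0000 13.0000 17.0000] v=[0.0000 0.0000 0.0000 0.0000]
Step 1: x=[5.3750 7.6250 12.7500 17.0000] v=[-2.5000 2.5000 -1.0000 0.0000]
Step 2: x=[4.3594 8.6094 12.3906 16.9688] v=[-4.0625 3.9375 -1.4375 -0.1250]
Step 3: x=[3.3301 9.5352 12.1309 16.8653] v=[-4.1172 3.7031 -1.0390 -0.4141]
Step 4: x=[2.6602 10.0098 12.1385 16.6700] v=[-2.6797 1.8984 0.0304 -0.7813]
Step 5: x=[2.5765 9.8318 12.4465 16.4082] v=[-0.3350 -0.7121 1.2318 -1.0471]
Step 6: x=[3.0776 9.0737 12.9228 16.1512] v=[2.0044 -3.0324 1.9053 -1.0280]
Max displacement = 2.0098

Answer: 2.0098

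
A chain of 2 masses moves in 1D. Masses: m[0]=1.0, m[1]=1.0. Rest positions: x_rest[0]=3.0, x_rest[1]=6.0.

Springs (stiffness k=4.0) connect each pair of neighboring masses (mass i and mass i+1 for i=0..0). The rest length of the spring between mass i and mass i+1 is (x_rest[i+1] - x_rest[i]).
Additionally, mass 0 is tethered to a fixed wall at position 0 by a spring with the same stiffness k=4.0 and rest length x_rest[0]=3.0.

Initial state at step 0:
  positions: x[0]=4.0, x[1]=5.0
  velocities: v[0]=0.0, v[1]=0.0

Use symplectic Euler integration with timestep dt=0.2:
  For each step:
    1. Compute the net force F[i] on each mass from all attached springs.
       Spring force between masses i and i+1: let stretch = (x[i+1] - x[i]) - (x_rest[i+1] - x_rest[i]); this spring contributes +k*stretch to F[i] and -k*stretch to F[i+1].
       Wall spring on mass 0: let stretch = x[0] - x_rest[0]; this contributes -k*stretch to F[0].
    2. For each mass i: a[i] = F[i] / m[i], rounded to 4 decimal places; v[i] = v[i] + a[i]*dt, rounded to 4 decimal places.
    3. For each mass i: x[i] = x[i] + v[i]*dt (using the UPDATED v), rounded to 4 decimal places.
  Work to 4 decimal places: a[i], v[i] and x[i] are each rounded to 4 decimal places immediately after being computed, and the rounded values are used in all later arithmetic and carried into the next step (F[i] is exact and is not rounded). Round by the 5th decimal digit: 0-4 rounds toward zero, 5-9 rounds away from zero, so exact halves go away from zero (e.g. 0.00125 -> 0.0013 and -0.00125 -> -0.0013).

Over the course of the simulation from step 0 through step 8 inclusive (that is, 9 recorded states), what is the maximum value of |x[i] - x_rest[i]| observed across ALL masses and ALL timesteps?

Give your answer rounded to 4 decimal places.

Step 0: x=[4.0000 5.0000] v=[0.0000 0.0000]
Step 1: x=[3.5200 5.3200] v=[-2.4000 1.6000]
Step 2: x=[2.7648 5.8320] v=[-3.7760 2.5600]
Step 3: x=[2.0580 6.3332] v=[-3.5341 2.5062]
Step 4: x=[1.7059 6.6304] v=[-1.7603 1.4860]
Step 5: x=[1.8688 6.6197] v=[0.8146 -0.0536]
Step 6: x=[2.4929 6.3288] v=[3.1203 -1.4543]
Step 7: x=[3.3318 5.9042] v=[4.1947 -2.1230]
Step 8: x=[4.0492 5.5480] v=[3.5872 -1.7809]
Max displacement = 1.2941

Answer: 1.2941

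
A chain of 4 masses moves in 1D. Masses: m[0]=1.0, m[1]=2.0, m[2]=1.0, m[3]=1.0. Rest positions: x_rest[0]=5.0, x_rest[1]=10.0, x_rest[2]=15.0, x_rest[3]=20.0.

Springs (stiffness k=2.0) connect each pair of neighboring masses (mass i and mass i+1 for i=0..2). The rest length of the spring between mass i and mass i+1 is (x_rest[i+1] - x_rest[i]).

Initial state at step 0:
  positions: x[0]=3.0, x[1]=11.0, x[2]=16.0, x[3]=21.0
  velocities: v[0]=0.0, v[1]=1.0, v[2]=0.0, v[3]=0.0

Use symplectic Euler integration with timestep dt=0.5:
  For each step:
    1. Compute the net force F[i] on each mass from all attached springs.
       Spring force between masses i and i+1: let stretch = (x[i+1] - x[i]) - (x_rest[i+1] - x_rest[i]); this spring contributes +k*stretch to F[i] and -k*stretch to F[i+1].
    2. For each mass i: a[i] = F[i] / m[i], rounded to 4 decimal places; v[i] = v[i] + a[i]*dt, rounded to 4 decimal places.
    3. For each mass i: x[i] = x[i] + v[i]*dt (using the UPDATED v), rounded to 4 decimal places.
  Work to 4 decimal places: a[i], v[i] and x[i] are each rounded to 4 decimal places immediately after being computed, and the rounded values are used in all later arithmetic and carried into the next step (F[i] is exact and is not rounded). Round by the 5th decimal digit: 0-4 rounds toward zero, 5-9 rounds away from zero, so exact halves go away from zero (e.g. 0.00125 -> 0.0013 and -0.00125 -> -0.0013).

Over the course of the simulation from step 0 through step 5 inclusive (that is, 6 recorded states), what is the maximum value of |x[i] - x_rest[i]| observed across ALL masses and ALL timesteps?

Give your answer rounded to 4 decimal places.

Answer: 3.0938

Derivation:
Step 0: x=[3.0000 11.0000 16.0000 21.0000] v=[0.0000 1.0000 0.0000 0.0000]
Step 1: x=[4.5000 10.7500 16.0000 21.0000] v=[3.0000 -0.5000 0.0000 0.0000]
Step 2: x=[6.6250 10.2500 15.8750 21.0000] v=[4.2500 -1.0000 -0.2500 0.0000]
Step 3: x=[8.0625 10.2500 15.5000 20.9375] v=[2.8750 0.0000 -0.7500 -0.1250]
Step 4: x=[8.0938 11.0157 15.2188 20.6563] v=[0.0625 1.5313 -0.5625 -0.5625]
Step 5: x=[7.0860 12.1017 15.5548 20.1563] v=[-2.0156 2.1719 0.6719 -1.0000]
Max displacement = 3.0938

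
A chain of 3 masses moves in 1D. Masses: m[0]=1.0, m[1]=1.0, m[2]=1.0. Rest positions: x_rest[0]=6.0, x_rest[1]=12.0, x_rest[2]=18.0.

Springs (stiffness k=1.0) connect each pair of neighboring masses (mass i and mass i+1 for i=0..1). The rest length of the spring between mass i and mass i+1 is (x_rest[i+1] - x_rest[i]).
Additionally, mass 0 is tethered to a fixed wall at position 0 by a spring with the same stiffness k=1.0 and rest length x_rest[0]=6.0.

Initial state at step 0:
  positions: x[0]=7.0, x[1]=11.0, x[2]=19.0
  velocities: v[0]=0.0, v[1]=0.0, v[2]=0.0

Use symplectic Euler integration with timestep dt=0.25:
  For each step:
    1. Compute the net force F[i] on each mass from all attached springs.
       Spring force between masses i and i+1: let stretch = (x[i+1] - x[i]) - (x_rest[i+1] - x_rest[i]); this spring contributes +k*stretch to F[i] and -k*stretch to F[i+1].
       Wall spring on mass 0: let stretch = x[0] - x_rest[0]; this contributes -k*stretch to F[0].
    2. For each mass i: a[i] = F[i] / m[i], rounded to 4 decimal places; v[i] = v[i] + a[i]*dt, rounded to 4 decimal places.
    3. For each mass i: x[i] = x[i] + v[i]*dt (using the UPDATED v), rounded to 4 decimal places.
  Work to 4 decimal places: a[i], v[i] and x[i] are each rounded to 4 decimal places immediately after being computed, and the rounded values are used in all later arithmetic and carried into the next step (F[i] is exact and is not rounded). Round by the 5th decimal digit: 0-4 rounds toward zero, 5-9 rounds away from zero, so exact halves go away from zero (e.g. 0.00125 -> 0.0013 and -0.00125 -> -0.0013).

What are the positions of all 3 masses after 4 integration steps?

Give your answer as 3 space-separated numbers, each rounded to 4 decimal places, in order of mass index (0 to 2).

Answer: 5.6562 12.8081 18.0700

Derivation:
Step 0: x=[7.0000 11.0000 19.0000] v=[0.0000 0.0000 0.0000]
Step 1: x=[6.8125 11.2500 18.8750] v=[-0.7500 1.0000 -0.5000]
Step 2: x=[6.4766 11.6992 18.6484] v=[-1.3438 1.7969 -0.9063]
Step 3: x=[6.0623 12.2564 18.3625] v=[-1.6573 2.2286 -1.1436]
Step 4: x=[5.6562 12.8081 18.0700] v=[-1.6244 2.2066 -1.1701]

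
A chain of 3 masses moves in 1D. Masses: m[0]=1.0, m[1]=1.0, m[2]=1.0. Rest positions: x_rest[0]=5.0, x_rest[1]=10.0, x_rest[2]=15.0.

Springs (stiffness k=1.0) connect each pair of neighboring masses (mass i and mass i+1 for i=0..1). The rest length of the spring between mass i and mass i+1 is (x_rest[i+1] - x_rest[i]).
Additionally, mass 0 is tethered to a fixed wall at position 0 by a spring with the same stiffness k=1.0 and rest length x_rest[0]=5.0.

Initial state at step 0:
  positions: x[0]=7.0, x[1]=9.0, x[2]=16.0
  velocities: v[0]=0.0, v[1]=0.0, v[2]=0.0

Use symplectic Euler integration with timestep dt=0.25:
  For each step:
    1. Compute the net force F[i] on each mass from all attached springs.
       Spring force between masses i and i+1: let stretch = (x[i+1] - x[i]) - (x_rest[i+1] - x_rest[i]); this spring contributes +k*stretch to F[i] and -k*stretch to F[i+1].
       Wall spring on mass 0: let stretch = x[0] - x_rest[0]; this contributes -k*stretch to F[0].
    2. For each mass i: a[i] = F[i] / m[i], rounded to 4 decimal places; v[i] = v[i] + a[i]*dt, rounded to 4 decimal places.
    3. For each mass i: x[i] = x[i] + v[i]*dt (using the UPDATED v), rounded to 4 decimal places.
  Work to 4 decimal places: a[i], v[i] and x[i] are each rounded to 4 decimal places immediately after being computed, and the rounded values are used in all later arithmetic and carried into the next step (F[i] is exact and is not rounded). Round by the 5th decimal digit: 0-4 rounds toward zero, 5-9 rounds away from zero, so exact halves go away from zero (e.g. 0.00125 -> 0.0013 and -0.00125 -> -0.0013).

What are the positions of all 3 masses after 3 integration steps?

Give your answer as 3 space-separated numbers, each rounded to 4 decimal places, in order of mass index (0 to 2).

Answer: 5.4065 10.5567 15.3809

Derivation:
Step 0: x=[7.0000 9.0000 16.0000] v=[0.0000 0.0000 0.0000]
Step 1: x=[6.6875 9.3125 15.8750] v=[-1.2500 1.2500 -0.5000]
Step 2: x=[6.1211 9.8711 15.6524] v=[-2.2656 2.2344 -0.8906]
Step 3: x=[5.4065 10.5567 15.3809] v=[-2.8584 2.7422 -1.0859]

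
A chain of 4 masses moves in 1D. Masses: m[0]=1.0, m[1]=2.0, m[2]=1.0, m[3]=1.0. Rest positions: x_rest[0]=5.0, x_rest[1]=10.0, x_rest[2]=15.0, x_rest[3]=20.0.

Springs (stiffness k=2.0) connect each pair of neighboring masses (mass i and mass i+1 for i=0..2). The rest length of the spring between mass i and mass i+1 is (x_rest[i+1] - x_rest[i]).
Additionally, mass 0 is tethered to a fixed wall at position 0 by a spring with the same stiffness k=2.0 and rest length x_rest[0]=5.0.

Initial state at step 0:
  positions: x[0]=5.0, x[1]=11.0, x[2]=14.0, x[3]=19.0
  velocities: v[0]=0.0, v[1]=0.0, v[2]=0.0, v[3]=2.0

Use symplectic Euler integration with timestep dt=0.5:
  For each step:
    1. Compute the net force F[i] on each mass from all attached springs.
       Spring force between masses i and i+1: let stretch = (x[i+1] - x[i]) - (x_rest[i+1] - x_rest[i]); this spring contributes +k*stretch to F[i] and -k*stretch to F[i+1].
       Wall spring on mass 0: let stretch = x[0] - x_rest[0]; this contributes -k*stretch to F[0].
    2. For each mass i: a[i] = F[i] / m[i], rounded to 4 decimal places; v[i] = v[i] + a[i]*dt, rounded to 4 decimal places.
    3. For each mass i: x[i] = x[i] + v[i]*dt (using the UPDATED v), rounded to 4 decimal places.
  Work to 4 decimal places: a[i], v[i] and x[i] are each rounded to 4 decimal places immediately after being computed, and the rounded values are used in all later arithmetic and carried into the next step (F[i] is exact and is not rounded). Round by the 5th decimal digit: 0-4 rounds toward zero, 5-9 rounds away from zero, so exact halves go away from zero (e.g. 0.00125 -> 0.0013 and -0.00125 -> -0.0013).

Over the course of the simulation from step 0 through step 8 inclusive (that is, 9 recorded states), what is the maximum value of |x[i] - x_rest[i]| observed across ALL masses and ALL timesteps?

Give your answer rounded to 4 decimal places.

Step 0: x=[5.0000 11.0000 14.0000 19.0000] v=[0.0000 0.0000 0.0000 2.0000]
Step 1: x=[5.5000 10.2500 15.0000 20.0000] v=[1.0000 -1.5000 2.0000 2.0000]
Step 2: x=[5.6250 9.5000 16.1250 21.0000] v=[0.2500 -1.5000 2.2500 2.0000]
Step 3: x=[4.8750 9.4375 16.3750 22.0625] v=[-1.5000 -0.1250 0.5000 2.1250]
Step 4: x=[3.9688 9.9688 16.0000 22.7813] v=[-1.8125 1.0625 -0.7500 1.4375]
Step 5: x=[4.0782 10.5079 16.0001 22.6094] v=[0.2187 1.0781 0.0001 -0.3438]
Step 6: x=[5.3633 10.8126 16.5587 21.6329] v=[2.5702 0.6094 1.1172 -1.9531]
Step 7: x=[6.6914 11.1915 16.7814 20.6193] v=[2.6562 0.7578 0.4453 -2.0273]
Step 8: x=[6.9239 11.8429 16.1281 20.1867] v=[0.4649 1.3027 -1.3067 -0.8652]
Max displacement = 2.7813

Answer: 2.7813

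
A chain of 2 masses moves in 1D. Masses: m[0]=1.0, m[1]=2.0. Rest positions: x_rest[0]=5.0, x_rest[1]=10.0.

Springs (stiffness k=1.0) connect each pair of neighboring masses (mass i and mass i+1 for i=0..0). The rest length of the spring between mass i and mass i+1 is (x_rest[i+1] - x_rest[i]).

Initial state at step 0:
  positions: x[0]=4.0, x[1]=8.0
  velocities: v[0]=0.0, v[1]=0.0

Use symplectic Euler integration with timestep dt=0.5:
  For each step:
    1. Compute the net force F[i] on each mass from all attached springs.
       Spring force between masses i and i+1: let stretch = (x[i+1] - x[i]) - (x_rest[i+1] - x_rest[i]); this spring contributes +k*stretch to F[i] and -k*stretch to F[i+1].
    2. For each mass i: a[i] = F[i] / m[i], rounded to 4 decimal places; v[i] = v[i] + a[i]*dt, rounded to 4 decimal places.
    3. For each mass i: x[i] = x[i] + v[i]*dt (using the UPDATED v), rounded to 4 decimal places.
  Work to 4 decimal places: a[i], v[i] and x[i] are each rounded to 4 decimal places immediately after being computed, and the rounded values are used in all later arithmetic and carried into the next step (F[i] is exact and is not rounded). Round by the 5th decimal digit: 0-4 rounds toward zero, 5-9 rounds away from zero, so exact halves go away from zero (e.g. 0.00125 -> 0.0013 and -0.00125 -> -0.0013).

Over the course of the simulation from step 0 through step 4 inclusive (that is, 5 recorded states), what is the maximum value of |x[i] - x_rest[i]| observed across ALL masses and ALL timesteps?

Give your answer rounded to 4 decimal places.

Answer: 2.3265

Derivation:
Step 0: x=[4.0000 8.0000] v=[0.0000 0.0000]
Step 1: x=[3.7500 8.1250] v=[-0.5000 0.2500]
Step 2: x=[3.3438 8.3282] v=[-0.8125 0.4063]
Step 3: x=[2.9337 8.5333] v=[-0.8203 0.4102]
Step 4: x=[2.6735 8.6635] v=[-0.5205 0.2603]
Max displacement = 2.3265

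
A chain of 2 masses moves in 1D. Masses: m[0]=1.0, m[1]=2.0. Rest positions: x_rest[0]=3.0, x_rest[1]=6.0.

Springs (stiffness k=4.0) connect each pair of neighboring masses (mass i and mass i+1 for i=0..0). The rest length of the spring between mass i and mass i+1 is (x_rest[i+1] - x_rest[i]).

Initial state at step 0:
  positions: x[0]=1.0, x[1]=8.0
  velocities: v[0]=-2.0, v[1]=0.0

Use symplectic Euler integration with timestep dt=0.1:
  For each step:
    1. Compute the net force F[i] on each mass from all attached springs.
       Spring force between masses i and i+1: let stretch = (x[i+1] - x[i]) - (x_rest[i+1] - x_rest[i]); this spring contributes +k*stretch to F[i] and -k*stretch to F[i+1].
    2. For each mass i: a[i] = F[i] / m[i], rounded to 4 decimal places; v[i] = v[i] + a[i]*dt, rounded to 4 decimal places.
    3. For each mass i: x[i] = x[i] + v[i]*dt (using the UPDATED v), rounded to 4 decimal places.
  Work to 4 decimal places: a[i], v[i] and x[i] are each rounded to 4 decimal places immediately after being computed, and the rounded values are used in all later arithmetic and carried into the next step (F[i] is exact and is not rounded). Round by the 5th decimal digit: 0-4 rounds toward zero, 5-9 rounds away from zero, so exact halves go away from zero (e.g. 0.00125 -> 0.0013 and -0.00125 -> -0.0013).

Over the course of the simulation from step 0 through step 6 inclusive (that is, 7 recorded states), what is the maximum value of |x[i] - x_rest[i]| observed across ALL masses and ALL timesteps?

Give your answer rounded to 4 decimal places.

Step 0: x=[1.0000 8.0000] v=[-2.0000 0.0000]
Step 1: x=[0.9600 7.9200] v=[-0.4000 -0.8000]
Step 2: x=[1.0784 7.7608] v=[1.1840 -1.5920]
Step 3: x=[1.3441 7.5280] v=[2.6570 -2.3285]
Step 4: x=[1.7372 7.2315] v=[3.9306 -2.9653]
Step 5: x=[2.2300 6.8851] v=[4.9283 -3.4642]
Step 6: x=[2.7890 6.5056] v=[5.5903 -3.7952]
Max displacement = 2.0400

Answer: 2.0400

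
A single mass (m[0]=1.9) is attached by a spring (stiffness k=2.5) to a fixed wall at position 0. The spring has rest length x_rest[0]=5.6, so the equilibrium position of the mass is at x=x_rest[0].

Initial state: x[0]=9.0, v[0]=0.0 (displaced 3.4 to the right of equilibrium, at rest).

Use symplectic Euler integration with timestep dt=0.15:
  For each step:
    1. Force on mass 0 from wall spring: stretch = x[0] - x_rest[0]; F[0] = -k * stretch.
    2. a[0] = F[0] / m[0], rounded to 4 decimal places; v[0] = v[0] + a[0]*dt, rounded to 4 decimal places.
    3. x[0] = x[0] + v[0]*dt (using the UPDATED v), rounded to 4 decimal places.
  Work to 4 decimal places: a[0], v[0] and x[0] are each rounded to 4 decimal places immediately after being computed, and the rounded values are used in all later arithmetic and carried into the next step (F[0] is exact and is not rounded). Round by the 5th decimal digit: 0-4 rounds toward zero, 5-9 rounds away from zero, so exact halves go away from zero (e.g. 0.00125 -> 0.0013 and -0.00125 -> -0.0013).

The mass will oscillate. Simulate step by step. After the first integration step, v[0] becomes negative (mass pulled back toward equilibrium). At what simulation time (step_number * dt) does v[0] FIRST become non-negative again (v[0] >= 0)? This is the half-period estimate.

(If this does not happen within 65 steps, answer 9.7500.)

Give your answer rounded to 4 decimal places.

Answer: 2.8500

Derivation:
Step 0: x=[9.0000] v=[0.0000]
Step 1: x=[8.8993] v=[-0.6711]
Step 2: x=[8.7010] v=[-1.3223]
Step 3: x=[8.4109] v=[-1.9343]
Step 4: x=[8.0375] v=[-2.4891]
Step 5: x=[7.5920] v=[-2.9702]
Step 6: x=[7.0875] v=[-3.3634]
Step 7: x=[6.5390] v=[-3.6570]
Step 8: x=[5.9627] v=[-3.8423]
Step 9: x=[5.3756] v=[-3.9139]
Step 10: x=[4.7952] v=[-3.8696]
Step 11: x=[4.2386] v=[-3.7108]
Step 12: x=[3.7223] v=[-3.4421]
Step 13: x=[3.2616] v=[-3.0715]
Step 14: x=[2.8701] v=[-2.6100]
Step 15: x=[2.5594] v=[-2.0712]
Step 16: x=[2.3387] v=[-1.4711]
Step 17: x=[2.2146] v=[-0.8274]
Step 18: x=[2.1907] v=[-0.1592]
Step 19: x=[2.2678] v=[0.5137]
First v>=0 after going negative at step 19, time=2.8500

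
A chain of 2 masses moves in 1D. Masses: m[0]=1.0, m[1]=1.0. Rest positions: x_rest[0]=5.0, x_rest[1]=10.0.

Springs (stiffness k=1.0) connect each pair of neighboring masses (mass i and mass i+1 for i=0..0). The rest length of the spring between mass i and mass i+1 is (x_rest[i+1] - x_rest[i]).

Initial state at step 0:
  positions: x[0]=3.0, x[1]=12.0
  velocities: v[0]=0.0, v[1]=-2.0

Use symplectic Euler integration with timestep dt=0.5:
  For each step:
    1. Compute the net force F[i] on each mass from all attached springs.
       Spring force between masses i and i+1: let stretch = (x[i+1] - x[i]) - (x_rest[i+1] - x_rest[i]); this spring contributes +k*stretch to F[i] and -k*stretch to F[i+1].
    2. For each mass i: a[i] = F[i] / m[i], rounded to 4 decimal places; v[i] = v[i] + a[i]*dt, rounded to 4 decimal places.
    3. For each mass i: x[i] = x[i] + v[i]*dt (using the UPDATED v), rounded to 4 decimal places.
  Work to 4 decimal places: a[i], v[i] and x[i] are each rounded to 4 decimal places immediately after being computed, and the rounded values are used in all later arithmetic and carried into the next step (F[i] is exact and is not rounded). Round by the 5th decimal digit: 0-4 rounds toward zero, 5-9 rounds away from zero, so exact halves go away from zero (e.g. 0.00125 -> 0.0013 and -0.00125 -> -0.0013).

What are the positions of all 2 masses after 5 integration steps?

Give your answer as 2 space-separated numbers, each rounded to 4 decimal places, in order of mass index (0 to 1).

Step 0: x=[3.0000 12.0000] v=[0.0000 -2.0000]
Step 1: x=[4.0000 10.0000] v=[2.0000 -4.0000]
Step 2: x=[5.2500 7.7500] v=[2.5000 -4.5000]
Step 3: x=[5.8750 6.1250] v=[1.2500 -3.2500]
Step 4: x=[5.3125 5.6875] v=[-1.1250 -0.8750]
Step 5: x=[3.5938 6.4063] v=[-3.4375 1.4375]

Answer: 3.5938 6.4063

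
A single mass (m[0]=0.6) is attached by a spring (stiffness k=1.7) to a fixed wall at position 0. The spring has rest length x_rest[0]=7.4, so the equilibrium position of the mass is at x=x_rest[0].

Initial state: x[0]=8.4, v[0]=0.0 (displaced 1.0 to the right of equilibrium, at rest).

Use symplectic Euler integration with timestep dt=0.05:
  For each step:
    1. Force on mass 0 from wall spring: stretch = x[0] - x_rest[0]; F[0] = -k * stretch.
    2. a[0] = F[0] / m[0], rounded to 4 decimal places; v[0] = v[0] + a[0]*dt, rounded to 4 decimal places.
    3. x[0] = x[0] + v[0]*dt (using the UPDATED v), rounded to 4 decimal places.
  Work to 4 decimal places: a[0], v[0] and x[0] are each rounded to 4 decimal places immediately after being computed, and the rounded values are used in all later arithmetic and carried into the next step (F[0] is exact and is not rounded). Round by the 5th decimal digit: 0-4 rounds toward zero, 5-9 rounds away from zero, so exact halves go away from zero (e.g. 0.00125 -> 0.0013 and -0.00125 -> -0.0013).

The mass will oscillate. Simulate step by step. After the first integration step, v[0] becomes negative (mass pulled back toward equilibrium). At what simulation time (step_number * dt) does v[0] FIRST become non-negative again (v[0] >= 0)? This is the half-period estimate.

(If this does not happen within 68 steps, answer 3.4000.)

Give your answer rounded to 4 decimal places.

Answer: 1.9000

Derivation:
Step 0: x=[8.4000] v=[0.0000]
Step 1: x=[8.3929] v=[-0.1417]
Step 2: x=[8.3788] v=[-0.2824]
Step 3: x=[8.3577] v=[-0.4211]
Step 4: x=[8.3299] v=[-0.5568]
Step 5: x=[8.2955] v=[-0.6885]
Step 6: x=[8.2547] v=[-0.8154]
Step 7: x=[8.2079] v=[-0.9365]
Step 8: x=[8.1554] v=[-1.0510]
Step 9: x=[8.0975] v=[-1.1580]
Step 10: x=[8.0347] v=[-1.2568]
Step 11: x=[7.9674] v=[-1.3467]
Step 12: x=[7.8960] v=[-1.4271]
Step 13: x=[7.8211] v=[-1.4974]
Step 14: x=[7.7432] v=[-1.5571]
Step 15: x=[7.6629] v=[-1.6057]
Step 16: x=[7.5808] v=[-1.6429]
Step 17: x=[7.4974] v=[-1.6685]
Step 18: x=[7.4133] v=[-1.6823]
Step 19: x=[7.3291] v=[-1.6842]
Step 20: x=[7.2454] v=[-1.6742]
Step 21: x=[7.1628] v=[-1.6523]
Step 22: x=[7.0819] v=[-1.6187]
Step 23: x=[7.0032] v=[-1.5736]
Step 24: x=[6.9273] v=[-1.5174]
Step 25: x=[6.8548] v=[-1.4504]
Step 26: x=[6.7861] v=[-1.3732]
Step 27: x=[6.7218] v=[-1.2862]
Step 28: x=[6.6623] v=[-1.1901]
Step 29: x=[6.6080] v=[-1.0856]
Step 30: x=[6.5593] v=[-0.9734]
Step 31: x=[6.5166] v=[-0.8543]
Step 32: x=[6.4801] v=[-0.7292]
Step 33: x=[6.4502] v=[-0.5989]
Step 34: x=[6.4270] v=[-0.4643]
Step 35: x=[6.4107] v=[-0.3265]
Step 36: x=[6.4014] v=[-0.1864]
Step 37: x=[6.3992] v=[-0.0449]
Step 38: x=[6.4040] v=[0.0969]
First v>=0 after going negative at step 38, time=1.9000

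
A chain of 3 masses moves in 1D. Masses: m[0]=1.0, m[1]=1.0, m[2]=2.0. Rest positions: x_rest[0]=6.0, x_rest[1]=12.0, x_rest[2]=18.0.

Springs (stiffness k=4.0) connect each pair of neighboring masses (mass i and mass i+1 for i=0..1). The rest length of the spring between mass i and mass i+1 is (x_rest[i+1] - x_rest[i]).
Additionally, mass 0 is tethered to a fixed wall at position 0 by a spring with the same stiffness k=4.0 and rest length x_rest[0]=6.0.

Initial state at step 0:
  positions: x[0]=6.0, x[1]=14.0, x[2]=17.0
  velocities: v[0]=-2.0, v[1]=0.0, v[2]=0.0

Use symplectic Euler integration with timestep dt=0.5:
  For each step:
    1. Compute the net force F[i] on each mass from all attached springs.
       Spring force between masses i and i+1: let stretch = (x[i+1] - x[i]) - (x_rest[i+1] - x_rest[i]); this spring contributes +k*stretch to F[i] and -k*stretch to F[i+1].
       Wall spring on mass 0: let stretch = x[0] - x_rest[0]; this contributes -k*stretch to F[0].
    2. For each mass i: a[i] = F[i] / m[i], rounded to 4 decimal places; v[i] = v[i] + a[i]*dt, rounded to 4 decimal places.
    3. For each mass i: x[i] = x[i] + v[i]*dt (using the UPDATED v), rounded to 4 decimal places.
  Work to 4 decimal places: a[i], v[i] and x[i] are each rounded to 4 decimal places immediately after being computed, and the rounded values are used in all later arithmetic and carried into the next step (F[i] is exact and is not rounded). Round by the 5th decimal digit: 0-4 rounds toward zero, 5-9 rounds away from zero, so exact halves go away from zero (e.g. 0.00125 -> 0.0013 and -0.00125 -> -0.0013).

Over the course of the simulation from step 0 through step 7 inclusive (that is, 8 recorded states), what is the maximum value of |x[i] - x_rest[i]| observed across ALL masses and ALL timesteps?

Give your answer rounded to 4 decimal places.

Step 0: x=[6.0000 14.0000 17.0000] v=[-2.0000 0.0000 0.0000]
Step 1: x=[7.0000 9.0000 18.5000] v=[2.0000 -10.0000 3.0000]
Step 2: x=[3.0000 11.5000 18.2500] v=[-8.0000 5.0000 -0.5000]
Step 3: x=[4.5000 12.2500 17.6250] v=[3.0000 1.5000 -1.2500]
Step 4: x=[9.2500 10.6250 17.3125] v=[9.5000 -3.2500 -0.6250]
Step 5: x=[6.1250 14.3125 16.6563] v=[-6.2500 7.3750 -1.3125]
Step 6: x=[5.0625 12.1563 17.8282] v=[-2.1250 -4.3124 2.3437]
Step 7: x=[6.0313 8.5782 19.1641] v=[1.9376 -7.1562 2.6718]
Max displacement = 3.4218

Answer: 3.4218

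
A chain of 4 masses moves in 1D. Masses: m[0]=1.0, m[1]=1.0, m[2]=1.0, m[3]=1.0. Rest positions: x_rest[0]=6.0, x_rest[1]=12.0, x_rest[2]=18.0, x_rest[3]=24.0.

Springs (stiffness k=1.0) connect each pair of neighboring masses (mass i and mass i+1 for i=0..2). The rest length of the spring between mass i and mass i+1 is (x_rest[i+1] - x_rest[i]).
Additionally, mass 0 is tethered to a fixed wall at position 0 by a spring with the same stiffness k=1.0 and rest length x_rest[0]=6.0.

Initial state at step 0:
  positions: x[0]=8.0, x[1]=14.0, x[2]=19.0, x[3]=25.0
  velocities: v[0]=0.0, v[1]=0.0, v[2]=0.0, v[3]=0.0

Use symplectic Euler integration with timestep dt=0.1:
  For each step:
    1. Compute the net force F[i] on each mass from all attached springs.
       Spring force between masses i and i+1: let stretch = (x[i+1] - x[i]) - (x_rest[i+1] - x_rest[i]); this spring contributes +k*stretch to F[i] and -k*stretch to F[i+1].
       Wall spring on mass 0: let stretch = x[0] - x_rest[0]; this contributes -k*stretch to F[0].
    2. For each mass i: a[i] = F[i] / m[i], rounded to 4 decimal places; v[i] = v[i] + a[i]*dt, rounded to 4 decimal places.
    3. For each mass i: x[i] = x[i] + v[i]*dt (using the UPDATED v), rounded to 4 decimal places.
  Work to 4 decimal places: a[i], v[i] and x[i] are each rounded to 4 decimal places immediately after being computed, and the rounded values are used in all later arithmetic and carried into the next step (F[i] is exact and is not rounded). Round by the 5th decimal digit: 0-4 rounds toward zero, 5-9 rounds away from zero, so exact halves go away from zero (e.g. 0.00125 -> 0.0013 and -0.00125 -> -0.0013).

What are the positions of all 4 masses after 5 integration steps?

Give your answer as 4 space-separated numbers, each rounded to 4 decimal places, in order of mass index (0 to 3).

Step 0: x=[8.0000 14.0000 19.0000 25.0000] v=[0.0000 0.0000 0.0000 0.0000]
Step 1: x=[7.9800 13.9900 19.0100 25.0000] v=[-0.2000 -0.1000 0.1000 0.0000]
Step 2: x=[7.9403 13.9701 19.0297 25.0001] v=[-0.3970 -0.1990 0.1970 0.0010]
Step 3: x=[7.8815 13.9405 19.0585 25.0005] v=[-0.5881 -0.2960 0.2881 0.0040]
Step 4: x=[7.8045 13.9015 19.0956 25.0015] v=[-0.7704 -0.3901 0.3705 0.0098]
Step 5: x=[7.7104 13.8535 19.1398 25.0034] v=[-0.9412 -0.4804 0.4417 0.0192]

Answer: 7.7104 13.8535 19.1398 25.0034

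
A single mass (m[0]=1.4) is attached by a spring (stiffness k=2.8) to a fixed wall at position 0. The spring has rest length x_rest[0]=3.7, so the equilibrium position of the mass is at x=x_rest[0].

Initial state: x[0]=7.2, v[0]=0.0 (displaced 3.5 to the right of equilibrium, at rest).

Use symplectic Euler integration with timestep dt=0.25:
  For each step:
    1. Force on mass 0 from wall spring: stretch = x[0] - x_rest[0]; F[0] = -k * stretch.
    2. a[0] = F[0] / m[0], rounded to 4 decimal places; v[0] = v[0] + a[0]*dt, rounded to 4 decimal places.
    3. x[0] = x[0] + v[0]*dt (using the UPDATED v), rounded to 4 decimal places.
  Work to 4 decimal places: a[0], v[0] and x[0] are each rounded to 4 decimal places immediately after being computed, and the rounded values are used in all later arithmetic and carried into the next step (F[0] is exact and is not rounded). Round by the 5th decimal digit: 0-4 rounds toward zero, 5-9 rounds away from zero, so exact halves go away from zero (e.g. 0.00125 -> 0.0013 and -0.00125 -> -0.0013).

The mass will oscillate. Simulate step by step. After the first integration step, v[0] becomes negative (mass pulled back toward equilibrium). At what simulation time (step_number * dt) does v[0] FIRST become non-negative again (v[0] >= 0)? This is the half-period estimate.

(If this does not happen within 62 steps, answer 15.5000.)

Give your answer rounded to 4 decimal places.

Answer: 2.2500

Derivation:
Step 0: x=[7.2000] v=[0.0000]
Step 1: x=[6.7625] v=[-1.7500]
Step 2: x=[5.9422] v=[-3.2813]
Step 3: x=[4.8416] v=[-4.4024]
Step 4: x=[3.5983] v=[-4.9732]
Step 5: x=[2.3677] v=[-4.9224]
Step 6: x=[1.3036] v=[-4.2563]
Step 7: x=[0.5391] v=[-3.0581]
Step 8: x=[0.1697] v=[-1.4777]
Step 9: x=[0.2416] v=[0.2875]
First v>=0 after going negative at step 9, time=2.2500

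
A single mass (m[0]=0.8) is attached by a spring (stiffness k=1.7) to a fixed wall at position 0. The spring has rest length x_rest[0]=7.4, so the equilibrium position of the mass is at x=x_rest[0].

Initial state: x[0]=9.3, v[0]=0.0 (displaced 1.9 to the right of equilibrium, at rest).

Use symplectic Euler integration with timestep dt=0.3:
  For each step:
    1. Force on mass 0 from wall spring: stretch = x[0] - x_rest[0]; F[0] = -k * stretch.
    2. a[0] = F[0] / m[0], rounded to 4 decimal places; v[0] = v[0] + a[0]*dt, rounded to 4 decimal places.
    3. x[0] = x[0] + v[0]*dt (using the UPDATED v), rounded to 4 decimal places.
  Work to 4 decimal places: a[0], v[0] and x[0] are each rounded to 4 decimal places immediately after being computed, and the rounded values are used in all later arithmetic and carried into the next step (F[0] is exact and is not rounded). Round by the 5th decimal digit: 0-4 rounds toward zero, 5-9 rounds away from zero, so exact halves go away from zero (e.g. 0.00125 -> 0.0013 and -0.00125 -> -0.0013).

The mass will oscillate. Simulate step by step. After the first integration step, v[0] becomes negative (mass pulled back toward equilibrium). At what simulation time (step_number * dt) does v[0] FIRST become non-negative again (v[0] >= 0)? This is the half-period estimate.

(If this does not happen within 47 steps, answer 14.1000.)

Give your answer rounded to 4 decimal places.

Step 0: x=[9.3000] v=[0.0000]
Step 1: x=[8.9366] v=[-1.2113]
Step 2: x=[8.2793] v=[-2.1909]
Step 3: x=[7.4539] v=[-2.7515]
Step 4: x=[6.6181] v=[-2.7859]
Step 5: x=[5.9319] v=[-2.2875]
Step 6: x=[5.5264] v=[-1.3516]
Step 7: x=[5.4792] v=[-0.1572]
Step 8: x=[5.7994] v=[1.0673]
First v>=0 after going negative at step 8, time=2.4000

Answer: 2.4000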